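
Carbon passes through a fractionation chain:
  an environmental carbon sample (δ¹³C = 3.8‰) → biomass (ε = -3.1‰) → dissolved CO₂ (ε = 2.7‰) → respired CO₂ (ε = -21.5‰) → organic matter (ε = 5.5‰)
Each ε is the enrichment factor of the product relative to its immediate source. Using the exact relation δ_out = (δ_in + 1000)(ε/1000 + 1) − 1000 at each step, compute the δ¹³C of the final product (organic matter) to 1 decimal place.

step 1: δ = (3.80 + 1000)·(-3.1/1000 + 1) − 1000 = 0.69‰
step 2: δ = (0.69 + 1000)·(2.7/1000 + 1) − 1000 = 3.39‰
step 3: δ = (3.39 + 1000)·(-21.5/1000 + 1) − 1000 = -18.18‰
step 4: δ = (-18.18 + 1000)·(5.5/1000 + 1) − 1000 = -12.78‰

-12.8‰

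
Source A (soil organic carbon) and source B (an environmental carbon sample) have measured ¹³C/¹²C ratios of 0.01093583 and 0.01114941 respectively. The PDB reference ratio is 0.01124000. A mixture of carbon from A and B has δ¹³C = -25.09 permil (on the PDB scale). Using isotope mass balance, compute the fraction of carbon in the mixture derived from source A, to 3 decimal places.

δ_A = (0.01093583/0.01124000 − 1)×1000 = (0.972939 − 1)×1000 = -27.061 permil
δ_B = (0.01114941/0.01124000 − 1)×1000 = (0.991940 − 1)×1000 = -8.060 permil
f_A = (δ_mix − δ_B)/(δ_A − δ_B) = (-25.09 − (-8.060))/(-27.061 − (-8.060))
f_A = -17.030 / -19.002 = 0.8963

0.896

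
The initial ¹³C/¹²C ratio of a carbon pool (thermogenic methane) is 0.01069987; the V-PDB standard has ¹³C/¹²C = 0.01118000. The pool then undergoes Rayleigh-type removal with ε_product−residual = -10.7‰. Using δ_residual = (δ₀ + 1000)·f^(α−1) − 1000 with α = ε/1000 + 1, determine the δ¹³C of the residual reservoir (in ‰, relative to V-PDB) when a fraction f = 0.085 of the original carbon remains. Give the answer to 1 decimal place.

δ₀ = (0.01069987/0.01118000 − 1)×1000 = (0.957055 − 1)×1000 = -42.945‰
α − 1 = ε/1000 = -0.0107
f^(α−1) = 0.085^(-0.0107) = 1.026728
δ_res = (-42.945 + 1000) × 1.026728 − 1000 = 982.634 − 1000 = -17.37‰

-17.4‰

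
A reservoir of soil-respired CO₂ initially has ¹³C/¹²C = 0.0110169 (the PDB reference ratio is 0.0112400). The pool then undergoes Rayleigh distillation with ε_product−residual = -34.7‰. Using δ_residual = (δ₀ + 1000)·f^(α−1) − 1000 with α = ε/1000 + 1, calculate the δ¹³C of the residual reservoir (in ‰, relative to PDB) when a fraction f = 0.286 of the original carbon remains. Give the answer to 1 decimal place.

23.7‰

δ₀ = (0.0110169/0.0112400 − 1)×1000 = (0.980151 − 1)×1000 = -19.849‰
α − 1 = ε/1000 = -0.0347
f^(α−1) = 0.286^(-0.0347) = 1.044393
δ_res = (-19.849 + 1000) × 1.044393 − 1000 = 1023.663 − 1000 = 23.66‰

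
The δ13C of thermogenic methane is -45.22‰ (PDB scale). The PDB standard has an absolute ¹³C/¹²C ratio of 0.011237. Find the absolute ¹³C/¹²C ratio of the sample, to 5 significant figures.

0.010729

R_sample = R_standard × (δ13C/1000 + 1)
R_sample = 0.011237 × (-45.22/1000 + 1) = 0.011237 × 0.954780
R_sample = 0.0107289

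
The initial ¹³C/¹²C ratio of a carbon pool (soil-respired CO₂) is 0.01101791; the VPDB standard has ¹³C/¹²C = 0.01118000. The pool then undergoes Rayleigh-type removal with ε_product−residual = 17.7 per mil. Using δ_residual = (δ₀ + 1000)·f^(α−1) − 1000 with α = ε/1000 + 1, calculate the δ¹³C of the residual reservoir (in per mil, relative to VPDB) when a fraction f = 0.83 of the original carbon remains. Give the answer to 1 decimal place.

δ₀ = (0.01101791/0.01118000 − 1)×1000 = (0.985502 − 1)×1000 = -14.498 per mil
α − 1 = ε/1000 = 0.0177
f^(α−1) = 0.83^(0.0177) = 0.996707
δ_res = (-14.498 + 1000) × 0.996707 − 1000 = 982.257 − 1000 = -17.74 per mil

-17.7 per mil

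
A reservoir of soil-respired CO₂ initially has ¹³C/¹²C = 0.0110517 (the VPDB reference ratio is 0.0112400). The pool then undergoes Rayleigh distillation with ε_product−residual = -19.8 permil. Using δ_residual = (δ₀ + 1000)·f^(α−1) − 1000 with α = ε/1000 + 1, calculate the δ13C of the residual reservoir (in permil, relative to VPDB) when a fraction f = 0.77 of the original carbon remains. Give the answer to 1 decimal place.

-11.7 permil

δ₀ = (0.0110517/0.0112400 − 1)×1000 = (0.983247 − 1)×1000 = -16.753 permil
α − 1 = ε/1000 = -0.0198
f^(α−1) = 0.77^(-0.0198) = 1.005188
δ_res = (-16.753 + 1000) × 1.005188 − 1000 = 988.349 − 1000 = -11.65 permil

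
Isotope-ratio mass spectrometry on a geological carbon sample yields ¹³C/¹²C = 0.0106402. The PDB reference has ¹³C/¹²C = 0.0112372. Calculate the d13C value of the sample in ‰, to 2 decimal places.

d13C = (R_sample / R_standard − 1) × 1000
R_sample / R_standard = 0.0106402 / 0.0112372 = 0.946873
d13C = (0.946873 − 1) × 1000 = -53.127‰

-53.13‰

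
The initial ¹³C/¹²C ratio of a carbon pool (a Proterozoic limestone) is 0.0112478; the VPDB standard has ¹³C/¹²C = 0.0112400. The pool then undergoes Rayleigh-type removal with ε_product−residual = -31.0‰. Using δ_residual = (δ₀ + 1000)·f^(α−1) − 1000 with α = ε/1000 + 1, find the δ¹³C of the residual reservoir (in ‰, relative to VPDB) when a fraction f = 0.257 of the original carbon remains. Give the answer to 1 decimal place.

43.7‰

δ₀ = (0.0112478/0.0112400 − 1)×1000 = (1.000694 − 1)×1000 = 0.694‰
α − 1 = ε/1000 = -0.0310
f^(α−1) = 0.257^(-0.0310) = 1.043019
δ_res = (0.694 + 1000) × 1.043019 − 1000 = 1043.742 − 1000 = 43.74‰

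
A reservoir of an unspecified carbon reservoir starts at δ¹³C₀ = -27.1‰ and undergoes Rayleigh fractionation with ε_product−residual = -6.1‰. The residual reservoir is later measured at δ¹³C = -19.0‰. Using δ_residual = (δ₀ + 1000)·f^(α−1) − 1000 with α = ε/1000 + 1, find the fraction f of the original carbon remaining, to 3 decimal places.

0.257

α − 1 = ε/1000 = -0.0061
(δ_res + 1000)/(δ₀ + 1000) = (-19.0 + 1000)/(-27.1 + 1000) = 981.0/972.9 = 1.008326
f = 1.008326^(1/-0.0061) = exp(ln(1.008326)/-0.0061) = exp(0.00829/-0.0061)
f = exp(-1.3592) = 0.2569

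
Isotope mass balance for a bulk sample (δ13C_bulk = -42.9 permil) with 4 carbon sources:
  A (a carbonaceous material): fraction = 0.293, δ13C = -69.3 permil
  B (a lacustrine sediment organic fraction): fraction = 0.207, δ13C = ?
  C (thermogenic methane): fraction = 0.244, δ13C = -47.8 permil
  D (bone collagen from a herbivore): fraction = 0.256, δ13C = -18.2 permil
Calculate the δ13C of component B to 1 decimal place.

-30.3 permil

Isotope mass balance: δ_bulk = Σ fᵢ·δᵢ.
-42.9 = 0.293×(-69.3) + 0.207×δ_B + 0.244×(-47.8) + 0.256×(-18.2)
0.207·δ_B = -42.9 − (-36.627) = -6.273
δ_B = -6.273 / 0.207 = -30.30 permil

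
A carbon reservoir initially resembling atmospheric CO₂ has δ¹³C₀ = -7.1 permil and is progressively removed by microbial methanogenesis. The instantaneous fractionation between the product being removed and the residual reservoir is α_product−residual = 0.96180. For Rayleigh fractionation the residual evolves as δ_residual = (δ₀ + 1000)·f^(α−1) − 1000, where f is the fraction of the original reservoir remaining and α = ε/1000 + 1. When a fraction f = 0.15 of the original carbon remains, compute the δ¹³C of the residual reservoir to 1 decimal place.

Rayleigh residual: δ_res = (δ₀ + 1000)·f^(α−1) − 1000
α − 1 = -0.03820
f^(α−1) = 0.15^(-0.03820) = 1.075161
δ_res = (-7.1 + 1000) × 1.075161 − 1000 = 1067.527 − 1000 = 67.53 permil

67.5 permil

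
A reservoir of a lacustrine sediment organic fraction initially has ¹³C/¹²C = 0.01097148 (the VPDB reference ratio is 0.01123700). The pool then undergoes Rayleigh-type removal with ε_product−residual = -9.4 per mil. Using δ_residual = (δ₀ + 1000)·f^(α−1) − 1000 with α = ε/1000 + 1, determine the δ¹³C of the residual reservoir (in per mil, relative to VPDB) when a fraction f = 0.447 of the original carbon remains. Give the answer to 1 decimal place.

δ₀ = (0.01097148/0.01123700 − 1)×1000 = (0.976371 − 1)×1000 = -23.629 per mil
α − 1 = ε/1000 = -0.0094
f^(α−1) = 0.447^(-0.0094) = 1.007598
δ_res = (-23.629 + 1000) × 1.007598 − 1000 = 983.789 − 1000 = -16.21 per mil

-16.2 per mil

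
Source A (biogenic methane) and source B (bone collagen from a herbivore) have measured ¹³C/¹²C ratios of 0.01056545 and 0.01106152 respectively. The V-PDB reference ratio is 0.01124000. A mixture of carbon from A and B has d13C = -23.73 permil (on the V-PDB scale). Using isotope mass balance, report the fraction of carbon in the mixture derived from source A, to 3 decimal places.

δ_A = (0.01056545/0.01124000 − 1)×1000 = (0.939987 − 1)×1000 = -60.013 permil
δ_B = (0.01106152/0.01124000 − 1)×1000 = (0.984121 − 1)×1000 = -15.879 permil
f_A = (δ_mix − δ_B)/(δ_A − δ_B) = (-23.73 − (-15.879))/(-60.013 − (-15.879))
f_A = -7.851 / -44.134 = 0.1779

0.178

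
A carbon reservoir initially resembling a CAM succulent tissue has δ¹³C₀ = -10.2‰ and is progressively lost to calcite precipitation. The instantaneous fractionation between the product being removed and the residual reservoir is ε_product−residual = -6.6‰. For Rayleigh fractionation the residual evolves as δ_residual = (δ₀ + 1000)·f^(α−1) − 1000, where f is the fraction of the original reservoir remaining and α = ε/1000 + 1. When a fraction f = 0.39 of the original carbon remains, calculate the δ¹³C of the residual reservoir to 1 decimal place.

-4.0‰

Rayleigh residual: δ_res = (δ₀ + 1000)·f^(α−1) − 1000
α = ε/1000 + 1 = 0.99340, so α − 1 = -0.00660
f^(α−1) = 0.39^(-0.00660) = 1.006234
δ_res = (-10.2 + 1000) × 1.006234 − 1000 = 995.970 − 1000 = -4.03‰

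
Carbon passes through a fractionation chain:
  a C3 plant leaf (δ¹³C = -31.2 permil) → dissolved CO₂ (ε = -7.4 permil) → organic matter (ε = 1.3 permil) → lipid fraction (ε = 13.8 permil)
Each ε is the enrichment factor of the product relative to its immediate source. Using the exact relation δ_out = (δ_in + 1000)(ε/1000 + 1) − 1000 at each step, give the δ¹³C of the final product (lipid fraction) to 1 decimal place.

-23.8 permil

step 1: δ = (-31.20 + 1000)·(-7.4/1000 + 1) − 1000 = -38.37 permil
step 2: δ = (-38.37 + 1000)·(1.3/1000 + 1) − 1000 = -37.12 permil
step 3: δ = (-37.12 + 1000)·(13.8/1000 + 1) − 1000 = -23.83 permil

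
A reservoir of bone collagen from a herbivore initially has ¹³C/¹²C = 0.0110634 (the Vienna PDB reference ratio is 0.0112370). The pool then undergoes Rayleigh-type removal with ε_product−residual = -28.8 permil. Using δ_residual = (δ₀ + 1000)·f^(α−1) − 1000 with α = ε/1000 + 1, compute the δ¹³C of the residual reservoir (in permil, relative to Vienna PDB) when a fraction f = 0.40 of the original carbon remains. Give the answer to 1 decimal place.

10.9 permil

δ₀ = (0.0110634/0.0112370 − 1)×1000 = (0.984551 − 1)×1000 = -15.449 permil
α − 1 = ε/1000 = -0.0288
f^(α−1) = 0.40^(-0.0288) = 1.026740
δ_res = (-15.449 + 1000) × 1.026740 − 1000 = 1010.878 − 1000 = 10.88 permil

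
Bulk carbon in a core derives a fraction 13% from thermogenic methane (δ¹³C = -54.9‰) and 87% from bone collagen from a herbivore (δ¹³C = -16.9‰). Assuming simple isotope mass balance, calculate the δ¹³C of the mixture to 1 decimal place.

δ_mix = f_A·δ_A + f_B·δ_B
δ_mix = 0.13 × (-54.9) + 0.87 × (-16.9)
δ_mix = -7.14 + -14.70 = -21.84‰

-21.8‰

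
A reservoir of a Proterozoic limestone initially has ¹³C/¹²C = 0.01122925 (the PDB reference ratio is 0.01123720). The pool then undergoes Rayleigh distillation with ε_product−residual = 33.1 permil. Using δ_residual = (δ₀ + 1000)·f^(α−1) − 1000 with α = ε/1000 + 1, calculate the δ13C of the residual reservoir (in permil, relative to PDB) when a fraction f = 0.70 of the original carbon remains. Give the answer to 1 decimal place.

-12.4 permil

δ₀ = (0.01122925/0.01123720 − 1)×1000 = (0.999293 − 1)×1000 = -0.707 permil
α − 1 = ε/1000 = 0.0331
f^(α−1) = 0.70^(0.0331) = 0.988263
δ_res = (-0.707 + 1000) × 0.988263 − 1000 = 987.564 − 1000 = -12.44 permil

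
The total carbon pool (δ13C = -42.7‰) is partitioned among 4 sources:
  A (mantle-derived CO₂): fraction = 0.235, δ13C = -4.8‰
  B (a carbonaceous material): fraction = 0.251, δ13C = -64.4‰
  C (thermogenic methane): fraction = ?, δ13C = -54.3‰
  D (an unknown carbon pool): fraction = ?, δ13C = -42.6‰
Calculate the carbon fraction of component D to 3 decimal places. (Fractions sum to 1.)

0.214

Let f_D and f_C be the unknown fractions; fractions sum to 1 so f_D + f_C = 0.514.
Mass balance: Σ fᵢ·δᵢ = δ_bulk ⇒ f_D·(-42.6) + f_C·(-54.3) = -42.7 − (-17.292) = -25.408
Substitute f_C = 0.514 − f_D:
f_D·(-42.6 − -54.3) = -25.408 − 0.514×(-54.3) = 2.503
f_D = 2.503 / 11.7 = 0.2139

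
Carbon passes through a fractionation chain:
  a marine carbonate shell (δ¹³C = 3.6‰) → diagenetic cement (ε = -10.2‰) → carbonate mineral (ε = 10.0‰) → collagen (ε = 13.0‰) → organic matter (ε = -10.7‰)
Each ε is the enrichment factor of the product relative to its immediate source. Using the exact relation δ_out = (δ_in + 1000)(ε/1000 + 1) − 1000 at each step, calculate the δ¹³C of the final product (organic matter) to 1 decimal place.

step 1: δ = (3.60 + 1000)·(-10.2/1000 + 1) − 1000 = -6.64‰
step 2: δ = (-6.64 + 1000)·(10.0/1000 + 1) − 1000 = 3.30‰
step 3: δ = (3.30 + 1000)·(13.0/1000 + 1) − 1000 = 16.34‰
step 4: δ = (16.34 + 1000)·(-10.7/1000 + 1) − 1000 = 5.46‰

5.5‰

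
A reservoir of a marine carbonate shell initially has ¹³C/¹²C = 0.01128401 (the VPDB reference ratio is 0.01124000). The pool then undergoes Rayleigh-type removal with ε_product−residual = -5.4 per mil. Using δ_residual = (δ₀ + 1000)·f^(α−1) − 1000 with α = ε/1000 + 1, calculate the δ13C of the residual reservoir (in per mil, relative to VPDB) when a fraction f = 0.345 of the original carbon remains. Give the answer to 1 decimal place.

9.7 per mil

δ₀ = (0.01128401/0.01124000 − 1)×1000 = (1.003915 − 1)×1000 = 3.915 per mil
α − 1 = ε/1000 = -0.0054
f^(α−1) = 0.345^(-0.0054) = 1.005763
δ_res = (3.915 + 1000) × 1.005763 − 1000 = 1009.701 − 1000 = 9.70 per mil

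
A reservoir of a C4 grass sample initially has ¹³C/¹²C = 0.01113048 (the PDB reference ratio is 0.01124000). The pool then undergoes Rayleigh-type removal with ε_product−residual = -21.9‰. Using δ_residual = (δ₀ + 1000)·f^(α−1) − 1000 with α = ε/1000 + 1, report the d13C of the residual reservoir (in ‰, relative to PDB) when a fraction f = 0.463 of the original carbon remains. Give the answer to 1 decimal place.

7.1‰

δ₀ = (0.01113048/0.01124000 − 1)×1000 = (0.990256 − 1)×1000 = -9.744‰
α − 1 = ε/1000 = -0.0219
f^(α−1) = 0.463^(-0.0219) = 1.017007
δ_res = (-9.744 + 1000) × 1.017007 − 1000 = 1007.097 − 1000 = 7.10‰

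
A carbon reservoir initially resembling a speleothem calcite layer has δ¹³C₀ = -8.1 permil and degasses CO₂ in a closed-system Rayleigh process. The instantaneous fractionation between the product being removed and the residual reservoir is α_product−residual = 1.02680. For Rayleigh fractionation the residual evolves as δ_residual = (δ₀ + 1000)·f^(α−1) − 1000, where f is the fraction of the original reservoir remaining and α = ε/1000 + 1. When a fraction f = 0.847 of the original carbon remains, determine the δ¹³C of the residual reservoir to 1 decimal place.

Rayleigh residual: δ_res = (δ₀ + 1000)·f^(α−1) − 1000
α − 1 = 0.02680
f^(α−1) = 0.847^(0.02680) = 0.995560
δ_res = (-8.1 + 1000) × 0.995560 − 1000 = 987.496 − 1000 = -12.50 permil

-12.5 permil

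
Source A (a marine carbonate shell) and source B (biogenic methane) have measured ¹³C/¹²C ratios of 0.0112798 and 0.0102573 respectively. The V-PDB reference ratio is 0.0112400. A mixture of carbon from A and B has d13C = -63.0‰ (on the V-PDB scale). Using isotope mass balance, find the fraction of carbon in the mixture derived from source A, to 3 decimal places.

0.269

δ_A = (0.0112798/0.0112400 − 1)×1000 = (1.003541 − 1)×1000 = 3.541‰
δ_B = (0.0102573/0.0112400 − 1)×1000 = (0.912571 − 1)×1000 = -87.429‰
f_A = (δ_mix − δ_B)/(δ_A − δ_B) = (-63.0 − (-87.429))/(3.541 − (-87.429))
f_A = 24.429 / 90.970 = 0.2685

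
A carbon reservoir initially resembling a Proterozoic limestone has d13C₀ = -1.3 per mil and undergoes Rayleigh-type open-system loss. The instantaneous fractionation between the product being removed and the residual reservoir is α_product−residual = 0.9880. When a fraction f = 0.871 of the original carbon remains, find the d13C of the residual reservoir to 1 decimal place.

0.4 per mil

Rayleigh residual: δ_res = (δ₀ + 1000)·f^(α−1) − 1000
α − 1 = -0.01200
f^(α−1) = 0.871^(-0.01200) = 1.001659
δ_res = (-1.3 + 1000) × 1.001659 − 1000 = 1000.357 − 1000 = 0.36 per mil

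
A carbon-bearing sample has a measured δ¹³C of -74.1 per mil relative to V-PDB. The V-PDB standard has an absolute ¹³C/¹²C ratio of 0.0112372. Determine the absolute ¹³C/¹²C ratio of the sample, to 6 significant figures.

R_sample = R_standard × (δ¹³C/1000 + 1)
R_sample = 0.0112372 × (-74.1/1000 + 1) = 0.0112372 × 0.925900
R_sample = 0.0104045

0.0104045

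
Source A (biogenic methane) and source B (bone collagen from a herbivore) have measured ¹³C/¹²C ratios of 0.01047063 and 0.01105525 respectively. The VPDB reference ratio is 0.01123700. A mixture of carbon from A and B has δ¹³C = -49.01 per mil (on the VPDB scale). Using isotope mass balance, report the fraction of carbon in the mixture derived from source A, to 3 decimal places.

δ_A = (0.01047063/0.01123700 − 1)×1000 = (0.931799 − 1)×1000 = -68.201 per mil
δ_B = (0.01105525/0.01123700 − 1)×1000 = (0.983826 − 1)×1000 = -16.174 per mil
f_A = (δ_mix − δ_B)/(δ_A − δ_B) = (-49.01 − (-16.174))/(-68.201 − (-16.174))
f_A = -32.836 / -52.026 = 0.6311

0.631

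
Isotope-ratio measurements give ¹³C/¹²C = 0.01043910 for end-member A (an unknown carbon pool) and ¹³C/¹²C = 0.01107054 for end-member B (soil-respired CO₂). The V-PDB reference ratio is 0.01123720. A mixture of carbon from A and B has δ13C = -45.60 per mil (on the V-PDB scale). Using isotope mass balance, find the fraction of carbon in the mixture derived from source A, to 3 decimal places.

δ_A = (0.01043910/0.01123720 − 1)×1000 = (0.928977 − 1)×1000 = -71.023 per mil
δ_B = (0.01107054/0.01123720 − 1)×1000 = (0.985169 − 1)×1000 = -14.831 per mil
f_A = (δ_mix − δ_B)/(δ_A − δ_B) = (-45.60 − (-14.831))/(-71.023 − (-14.831))
f_A = -30.769 / -56.192 = 0.5476

0.548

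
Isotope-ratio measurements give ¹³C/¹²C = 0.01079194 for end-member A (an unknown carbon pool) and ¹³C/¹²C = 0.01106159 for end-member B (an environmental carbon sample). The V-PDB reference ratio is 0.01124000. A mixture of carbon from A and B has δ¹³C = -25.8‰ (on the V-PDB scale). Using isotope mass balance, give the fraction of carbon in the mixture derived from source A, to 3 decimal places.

0.414

δ_A = (0.01079194/0.01124000 − 1)×1000 = (0.960137 − 1)×1000 = -39.863‰
δ_B = (0.01106159/0.01124000 − 1)×1000 = (0.984127 − 1)×1000 = -15.873‰
f_A = (δ_mix − δ_B)/(δ_A − δ_B) = (-25.8 − (-15.873))/(-39.863 − (-15.873))
f_A = -9.927 / -23.990 = 0.4138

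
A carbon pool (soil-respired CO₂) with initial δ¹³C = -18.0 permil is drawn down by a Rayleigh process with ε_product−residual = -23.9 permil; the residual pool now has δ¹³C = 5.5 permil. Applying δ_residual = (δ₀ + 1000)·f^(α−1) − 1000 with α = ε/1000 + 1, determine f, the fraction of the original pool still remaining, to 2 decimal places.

0.37

α − 1 = ε/1000 = -0.0239
(δ_res + 1000)/(δ₀ + 1000) = (5.5 + 1000)/(-18.0 + 1000) = 1005.5/982.0 = 1.023931
f = 1.023931^(1/-0.0239) = exp(ln(1.023931)/-0.0239) = exp(0.02365/-0.0239)
f = exp(-0.9895) = 0.3718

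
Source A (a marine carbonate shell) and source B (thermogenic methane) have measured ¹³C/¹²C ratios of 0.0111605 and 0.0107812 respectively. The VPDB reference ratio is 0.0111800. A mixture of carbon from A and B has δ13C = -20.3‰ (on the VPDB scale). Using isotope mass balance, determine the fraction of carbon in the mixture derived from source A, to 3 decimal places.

δ_A = (0.0111605/0.0111800 − 1)×1000 = (0.998256 − 1)×1000 = -1.744‰
δ_B = (0.0107812/0.0111800 − 1)×1000 = (0.964329 − 1)×1000 = -35.671‰
f_A = (δ_mix − δ_B)/(δ_A − δ_B) = (-20.3 − (-35.671))/(-1.744 − (-35.671))
f_A = 15.371 / 33.927 = 0.4531

0.453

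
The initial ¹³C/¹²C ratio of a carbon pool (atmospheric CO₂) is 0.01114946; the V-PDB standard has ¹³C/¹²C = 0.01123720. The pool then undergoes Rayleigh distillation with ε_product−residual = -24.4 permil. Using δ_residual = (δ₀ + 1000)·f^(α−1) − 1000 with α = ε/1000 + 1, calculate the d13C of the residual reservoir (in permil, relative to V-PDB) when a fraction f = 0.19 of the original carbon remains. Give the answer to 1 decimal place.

33.2 permil

δ₀ = (0.01114946/0.01123720 − 1)×1000 = (0.992192 − 1)×1000 = -7.808 permil
α − 1 = ε/1000 = -0.0244
f^(α−1) = 0.19^(-0.0244) = 1.041354
δ_res = (-7.808 + 1000) × 1.041354 − 1000 = 1033.223 − 1000 = 33.22 permil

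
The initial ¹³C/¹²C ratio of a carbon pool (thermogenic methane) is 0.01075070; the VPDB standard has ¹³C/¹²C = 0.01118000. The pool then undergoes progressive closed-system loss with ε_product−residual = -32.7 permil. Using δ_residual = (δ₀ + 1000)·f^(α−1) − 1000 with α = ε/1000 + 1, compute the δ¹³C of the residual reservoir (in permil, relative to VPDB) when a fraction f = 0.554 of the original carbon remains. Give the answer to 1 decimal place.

δ₀ = (0.01075070/0.01118000 − 1)×1000 = (0.961601 − 1)×1000 = -38.399 permil
α − 1 = ε/1000 = -0.0327
f^(α−1) = 0.554^(-0.0327) = 1.019500
δ_res = (-38.399 + 1000) × 1.019500 − 1000 = 980.352 − 1000 = -19.65 permil

-19.6 permil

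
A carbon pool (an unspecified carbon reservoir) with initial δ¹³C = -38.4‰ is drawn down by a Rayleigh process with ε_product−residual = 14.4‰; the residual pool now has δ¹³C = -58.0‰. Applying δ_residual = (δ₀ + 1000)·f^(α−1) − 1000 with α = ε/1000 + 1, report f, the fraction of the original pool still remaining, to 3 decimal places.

α − 1 = ε/1000 = 0.0144
(δ_res + 1000)/(δ₀ + 1000) = (-58.0 + 1000)/(-38.4 + 1000) = 942.0/961.6 = 0.979617
f = 0.979617^(1/0.0144) = exp(ln(0.979617)/0.0144) = exp(-0.02059/0.0144)
f = exp(-1.4301) = 0.2393

0.239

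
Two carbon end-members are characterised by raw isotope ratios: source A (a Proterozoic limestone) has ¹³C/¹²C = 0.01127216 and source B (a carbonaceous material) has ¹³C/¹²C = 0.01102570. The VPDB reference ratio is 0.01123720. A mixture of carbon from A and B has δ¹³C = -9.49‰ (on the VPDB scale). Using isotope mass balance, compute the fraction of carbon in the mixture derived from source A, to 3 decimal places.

0.425

δ_A = (0.01127216/0.01123720 − 1)×1000 = (1.003111 − 1)×1000 = 3.111‰
δ_B = (0.01102570/0.01123720 − 1)×1000 = (0.981179 − 1)×1000 = -18.821‰
f_A = (δ_mix − δ_B)/(δ_A − δ_B) = (-9.49 − (-18.821))/(3.111 − (-18.821))
f_A = 9.331 / 21.933 = 0.4255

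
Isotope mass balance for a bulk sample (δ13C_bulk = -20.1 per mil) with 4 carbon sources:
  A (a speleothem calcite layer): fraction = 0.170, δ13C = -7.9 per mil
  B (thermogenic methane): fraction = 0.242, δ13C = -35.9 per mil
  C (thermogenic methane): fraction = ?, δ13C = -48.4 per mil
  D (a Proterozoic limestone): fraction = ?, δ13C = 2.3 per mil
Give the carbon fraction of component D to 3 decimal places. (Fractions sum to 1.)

0.363

Let f_D and f_C be the unknown fractions; fractions sum to 1 so f_D + f_C = 0.588.
Mass balance: Σ fᵢ·δᵢ = δ_bulk ⇒ f_D·(2.3) + f_C·(-48.4) = -20.1 − (-10.031) = -10.069
Substitute f_C = 0.588 − f_D:
f_D·(2.3 − -48.4) = -10.069 − 0.588×(-48.4) = 18.390
f_D = 18.390 / 50.7 = 0.3627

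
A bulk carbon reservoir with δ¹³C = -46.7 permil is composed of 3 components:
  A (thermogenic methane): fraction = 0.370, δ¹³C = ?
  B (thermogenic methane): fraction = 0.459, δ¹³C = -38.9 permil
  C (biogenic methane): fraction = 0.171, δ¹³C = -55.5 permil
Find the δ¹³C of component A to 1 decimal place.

Isotope mass balance: δ_bulk = Σ fᵢ·δᵢ.
-46.7 = 0.370×δ_A + 0.459×(-38.9) + 0.171×(-55.5)
0.370·δ_A = -46.7 − (-27.346) = -19.354
δ_A = -19.354 / 0.370 = -52.31 permil

-52.3 permil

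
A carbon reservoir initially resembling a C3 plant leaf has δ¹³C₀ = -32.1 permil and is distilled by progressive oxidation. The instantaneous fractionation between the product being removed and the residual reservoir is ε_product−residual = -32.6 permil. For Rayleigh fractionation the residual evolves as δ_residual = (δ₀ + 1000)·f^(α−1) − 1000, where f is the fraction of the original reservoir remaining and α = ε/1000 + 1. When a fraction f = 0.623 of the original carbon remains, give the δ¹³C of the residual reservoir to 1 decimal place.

-17.1 permil

Rayleigh residual: δ_res = (δ₀ + 1000)·f^(α−1) − 1000
α = ε/1000 + 1 = 0.96740, so α − 1 = -0.03260
f^(α−1) = 0.623^(-0.03260) = 1.015546
δ_res = (-32.1 + 1000) × 1.015546 − 1000 = 982.947 − 1000 = -17.05 permil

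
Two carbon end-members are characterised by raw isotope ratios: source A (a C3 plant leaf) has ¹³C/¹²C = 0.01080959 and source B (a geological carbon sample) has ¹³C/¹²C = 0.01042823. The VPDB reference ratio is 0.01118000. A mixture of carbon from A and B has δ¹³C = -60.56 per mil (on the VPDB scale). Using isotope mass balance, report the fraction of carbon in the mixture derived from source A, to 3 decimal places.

0.196

δ_A = (0.01080959/0.01118000 − 1)×1000 = (0.966869 − 1)×1000 = -33.131 per mil
δ_B = (0.01042823/0.01118000 − 1)×1000 = (0.932758 − 1)×1000 = -67.242 per mil
f_A = (δ_mix − δ_B)/(δ_A − δ_B) = (-60.56 − (-67.242))/(-33.131 − (-67.242))
f_A = 6.682 / 34.111 = 0.1959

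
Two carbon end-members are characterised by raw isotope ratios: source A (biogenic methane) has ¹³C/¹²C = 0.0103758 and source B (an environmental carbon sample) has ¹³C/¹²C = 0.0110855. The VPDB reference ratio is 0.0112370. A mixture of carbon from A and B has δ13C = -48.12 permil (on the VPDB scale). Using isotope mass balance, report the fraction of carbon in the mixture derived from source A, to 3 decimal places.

δ_A = (0.0103758/0.0112370 − 1)×1000 = (0.923360 − 1)×1000 = -76.640 permil
δ_B = (0.0110855/0.0112370 − 1)×1000 = (0.986518 − 1)×1000 = -13.482 permil
f_A = (δ_mix − δ_B)/(δ_A − δ_B) = (-48.12 − (-13.482))/(-76.640 − (-13.482))
f_A = -34.638 / -63.157 = 0.5484

0.548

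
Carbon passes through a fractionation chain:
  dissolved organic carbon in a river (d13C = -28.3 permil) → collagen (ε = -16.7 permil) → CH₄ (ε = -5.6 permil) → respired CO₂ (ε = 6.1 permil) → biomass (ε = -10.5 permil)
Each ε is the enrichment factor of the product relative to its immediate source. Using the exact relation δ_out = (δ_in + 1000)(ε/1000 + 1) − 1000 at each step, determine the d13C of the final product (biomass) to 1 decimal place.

step 1: δ = (-28.30 + 1000)·(-16.7/1000 + 1) − 1000 = -44.53 permil
step 2: δ = (-44.53 + 1000)·(-5.6/1000 + 1) − 1000 = -49.88 permil
step 3: δ = (-49.88 + 1000)·(6.1/1000 + 1) − 1000 = -44.08 permil
step 4: δ = (-44.08 + 1000)·(-10.5/1000 + 1) − 1000 = -54.12 permil

-54.1 permil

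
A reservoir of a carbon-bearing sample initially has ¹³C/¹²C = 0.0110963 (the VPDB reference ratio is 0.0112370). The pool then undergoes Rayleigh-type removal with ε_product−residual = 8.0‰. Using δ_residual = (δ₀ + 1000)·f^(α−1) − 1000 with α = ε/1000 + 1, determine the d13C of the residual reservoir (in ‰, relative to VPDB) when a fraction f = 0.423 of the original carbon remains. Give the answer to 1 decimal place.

-19.3‰

δ₀ = (0.0110963/0.0112370 − 1)×1000 = (0.987479 − 1)×1000 = -12.521‰
α − 1 = ε/1000 = 0.0080
f^(α−1) = 0.423^(0.0080) = 0.993141
δ_res = (-12.521 + 1000) × 0.993141 − 1000 = 980.705 − 1000 = -19.29‰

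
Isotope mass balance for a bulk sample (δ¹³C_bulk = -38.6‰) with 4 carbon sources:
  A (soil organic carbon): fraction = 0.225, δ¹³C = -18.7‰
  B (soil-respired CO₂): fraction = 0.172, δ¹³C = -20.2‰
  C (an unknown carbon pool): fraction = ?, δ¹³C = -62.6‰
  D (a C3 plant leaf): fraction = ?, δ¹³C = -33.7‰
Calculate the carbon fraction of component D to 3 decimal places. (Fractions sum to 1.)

0.236

Let f_D and f_C be the unknown fractions; fractions sum to 1 so f_D + f_C = 0.603.
Mass balance: Σ fᵢ·δᵢ = δ_bulk ⇒ f_D·(-33.7) + f_C·(-62.6) = -38.6 − (-7.682) = -30.918
Substitute f_C = 0.603 − f_D:
f_D·(-33.7 − -62.6) = -30.918 − 0.603×(-62.6) = 6.830
f_D = 6.830 / 28.9 = 0.2363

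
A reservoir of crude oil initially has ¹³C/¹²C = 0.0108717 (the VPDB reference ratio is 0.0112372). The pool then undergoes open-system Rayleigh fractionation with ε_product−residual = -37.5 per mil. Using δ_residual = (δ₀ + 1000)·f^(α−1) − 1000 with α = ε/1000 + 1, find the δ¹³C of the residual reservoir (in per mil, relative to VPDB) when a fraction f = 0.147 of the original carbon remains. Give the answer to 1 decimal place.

39.6 per mil

δ₀ = (0.0108717/0.0112372 − 1)×1000 = (0.967474 − 1)×1000 = -32.526 per mil
α − 1 = ε/1000 = -0.0375
f^(α−1) = 0.147^(-0.0375) = 1.074547
δ_res = (-32.526 + 1000) × 1.074547 − 1000 = 1039.597 − 1000 = 39.60 per mil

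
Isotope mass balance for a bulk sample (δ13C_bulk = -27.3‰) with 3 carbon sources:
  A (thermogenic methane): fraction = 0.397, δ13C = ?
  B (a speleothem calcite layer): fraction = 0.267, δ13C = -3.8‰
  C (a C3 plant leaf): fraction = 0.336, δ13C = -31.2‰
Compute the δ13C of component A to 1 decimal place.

Isotope mass balance: δ_bulk = Σ fᵢ·δᵢ.
-27.3 = 0.397×δ_A + 0.267×(-3.8) + 0.336×(-31.2)
0.397·δ_A = -27.3 − (-11.498) = -15.802
δ_A = -15.802 / 0.397 = -39.80‰

-39.8‰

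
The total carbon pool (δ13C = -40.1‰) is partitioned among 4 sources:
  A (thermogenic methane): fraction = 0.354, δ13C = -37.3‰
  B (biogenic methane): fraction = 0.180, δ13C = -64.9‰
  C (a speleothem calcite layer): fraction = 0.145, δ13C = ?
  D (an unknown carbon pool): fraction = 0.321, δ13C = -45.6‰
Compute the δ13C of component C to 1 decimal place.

-4.0‰

Isotope mass balance: δ_bulk = Σ fᵢ·δᵢ.
-40.1 = 0.354×(-37.3) + 0.180×(-64.9) + 0.145×δ_C + 0.321×(-45.6)
0.145·δ_C = -40.1 − (-39.524) = -0.576
δ_C = -0.576 / 0.145 = -3.97‰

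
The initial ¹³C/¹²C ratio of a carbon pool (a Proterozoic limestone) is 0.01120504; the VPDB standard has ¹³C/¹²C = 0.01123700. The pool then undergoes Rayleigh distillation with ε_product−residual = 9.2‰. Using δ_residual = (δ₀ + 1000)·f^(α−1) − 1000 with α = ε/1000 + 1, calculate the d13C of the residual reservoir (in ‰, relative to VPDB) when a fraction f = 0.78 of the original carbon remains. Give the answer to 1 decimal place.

δ₀ = (0.01120504/0.01123700 − 1)×1000 = (0.997156 − 1)×1000 = -2.844‰
α − 1 = ε/1000 = 0.0092
f^(α−1) = 0.78^(0.0092) = 0.997717
δ_res = (-2.844 + 1000) × 0.997717 − 1000 = 994.879 − 1000 = -5.12‰

-5.1‰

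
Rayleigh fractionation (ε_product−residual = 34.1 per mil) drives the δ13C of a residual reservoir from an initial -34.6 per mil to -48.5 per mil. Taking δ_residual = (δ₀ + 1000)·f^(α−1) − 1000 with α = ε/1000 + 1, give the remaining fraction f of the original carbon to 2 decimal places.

0.65

α − 1 = ε/1000 = 0.0341
(δ_res + 1000)/(δ₀ + 1000) = (-48.5 + 1000)/(-34.6 + 1000) = 951.5/965.4 = 0.985602
f = 0.985602^(1/0.0341) = exp(ln(0.985602)/0.0341) = exp(-0.01450/0.0341)
f = exp(-0.4253) = 0.6536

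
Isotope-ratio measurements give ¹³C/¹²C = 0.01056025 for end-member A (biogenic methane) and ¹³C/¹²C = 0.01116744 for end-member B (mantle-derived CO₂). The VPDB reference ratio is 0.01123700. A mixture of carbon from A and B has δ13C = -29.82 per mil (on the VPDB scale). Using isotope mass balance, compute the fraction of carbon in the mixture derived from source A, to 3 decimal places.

0.437

δ_A = (0.01056025/0.01123700 − 1)×1000 = (0.939775 − 1)×1000 = -60.225 per mil
δ_B = (0.01116744/0.01123700 − 1)×1000 = (0.993810 − 1)×1000 = -6.190 per mil
f_A = (δ_mix − δ_B)/(δ_A − δ_B) = (-29.82 − (-6.190))/(-60.225 − (-6.190))
f_A = -23.630 / -54.035 = 0.4373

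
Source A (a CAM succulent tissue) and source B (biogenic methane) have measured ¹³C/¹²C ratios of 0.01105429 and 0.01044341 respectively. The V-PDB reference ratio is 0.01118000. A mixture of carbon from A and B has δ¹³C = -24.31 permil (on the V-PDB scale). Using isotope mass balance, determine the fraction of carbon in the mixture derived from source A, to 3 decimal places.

0.761

δ_A = (0.01105429/0.01118000 − 1)×1000 = (0.988756 − 1)×1000 = -11.244 permil
δ_B = (0.01044341/0.01118000 − 1)×1000 = (0.934115 − 1)×1000 = -65.885 permil
f_A = (δ_mix − δ_B)/(δ_A − δ_B) = (-24.31 − (-65.885))/(-11.244 − (-65.885))
f_A = 41.575 / 54.640 = 0.7609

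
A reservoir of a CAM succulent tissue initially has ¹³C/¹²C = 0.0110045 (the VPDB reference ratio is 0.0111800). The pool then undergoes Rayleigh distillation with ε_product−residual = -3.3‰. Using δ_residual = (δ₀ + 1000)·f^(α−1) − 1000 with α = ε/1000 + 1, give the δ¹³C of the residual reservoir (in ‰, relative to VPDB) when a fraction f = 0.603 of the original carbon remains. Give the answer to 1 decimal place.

-14.1‰

δ₀ = (0.0110045/0.0111800 − 1)×1000 = (0.984302 − 1)×1000 = -15.698‰
α − 1 = ε/1000 = -0.0033
f^(α−1) = 0.603^(-0.0033) = 1.001671
δ_res = (-15.698 + 1000) × 1.001671 − 1000 = 985.947 − 1000 = -14.05‰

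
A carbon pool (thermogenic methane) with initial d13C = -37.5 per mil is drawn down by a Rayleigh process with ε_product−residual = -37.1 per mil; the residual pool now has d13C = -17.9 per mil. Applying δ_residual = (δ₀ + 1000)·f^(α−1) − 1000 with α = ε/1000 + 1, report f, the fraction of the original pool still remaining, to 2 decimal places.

α − 1 = ε/1000 = -0.0371
(δ_res + 1000)/(δ₀ + 1000) = (-17.9 + 1000)/(-37.5 + 1000) = 982.1/962.5 = 1.020364
f = 1.020364^(1/-0.0371) = exp(ln(1.020364)/-0.0371) = exp(0.02016/-0.0371)
f = exp(-0.5434) = 0.5808

0.58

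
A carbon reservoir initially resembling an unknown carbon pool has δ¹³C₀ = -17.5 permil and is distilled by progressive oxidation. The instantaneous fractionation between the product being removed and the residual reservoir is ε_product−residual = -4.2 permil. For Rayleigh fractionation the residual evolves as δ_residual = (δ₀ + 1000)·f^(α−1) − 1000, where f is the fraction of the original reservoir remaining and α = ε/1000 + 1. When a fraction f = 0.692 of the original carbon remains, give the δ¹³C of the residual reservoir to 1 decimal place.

-16.0 permil

Rayleigh residual: δ_res = (δ₀ + 1000)·f^(α−1) − 1000
α = ε/1000 + 1 = 0.99580, so α − 1 = -0.00420
f^(α−1) = 0.692^(-0.00420) = 1.001548
δ_res = (-17.5 + 1000) × 1.001548 − 1000 = 984.020 − 1000 = -15.98 permil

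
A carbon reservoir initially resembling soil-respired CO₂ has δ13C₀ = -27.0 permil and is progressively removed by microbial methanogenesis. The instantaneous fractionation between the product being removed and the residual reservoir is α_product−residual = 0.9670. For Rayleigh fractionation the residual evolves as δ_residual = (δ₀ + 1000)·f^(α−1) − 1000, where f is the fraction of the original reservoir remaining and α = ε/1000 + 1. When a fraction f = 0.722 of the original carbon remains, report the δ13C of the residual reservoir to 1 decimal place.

Rayleigh residual: δ_res = (δ₀ + 1000)·f^(α−1) − 1000
α − 1 = -0.03300
f^(α−1) = 0.722^(-0.03300) = 1.010807
δ_res = (-27.0 + 1000) × 1.010807 − 1000 = 983.515 − 1000 = -16.48 permil

-16.5 permil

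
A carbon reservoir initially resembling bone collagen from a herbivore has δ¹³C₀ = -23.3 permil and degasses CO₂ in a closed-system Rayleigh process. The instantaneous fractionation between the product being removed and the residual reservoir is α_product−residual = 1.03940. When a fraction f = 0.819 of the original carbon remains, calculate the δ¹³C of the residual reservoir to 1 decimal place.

-31.0 permil

Rayleigh residual: δ_res = (δ₀ + 1000)·f^(α−1) − 1000
α − 1 = 0.03940
f^(α−1) = 0.819^(0.03940) = 0.992164
δ_res = (-23.3 + 1000) × 0.992164 − 1000 = 969.046 − 1000 = -30.95 permil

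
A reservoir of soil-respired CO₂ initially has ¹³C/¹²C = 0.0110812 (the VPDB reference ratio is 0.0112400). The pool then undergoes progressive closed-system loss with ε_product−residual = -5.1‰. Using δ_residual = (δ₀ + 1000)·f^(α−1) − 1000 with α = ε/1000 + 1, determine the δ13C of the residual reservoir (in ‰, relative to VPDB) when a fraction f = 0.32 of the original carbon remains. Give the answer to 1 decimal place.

-8.4‰

δ₀ = (0.0110812/0.0112400 − 1)×1000 = (0.985872 − 1)×1000 = -14.128‰
α − 1 = ε/1000 = -0.0051
f^(α−1) = 0.32^(-0.0051) = 1.005828
δ_res = (-14.128 + 1000) × 1.005828 − 1000 = 991.618 − 1000 = -8.38‰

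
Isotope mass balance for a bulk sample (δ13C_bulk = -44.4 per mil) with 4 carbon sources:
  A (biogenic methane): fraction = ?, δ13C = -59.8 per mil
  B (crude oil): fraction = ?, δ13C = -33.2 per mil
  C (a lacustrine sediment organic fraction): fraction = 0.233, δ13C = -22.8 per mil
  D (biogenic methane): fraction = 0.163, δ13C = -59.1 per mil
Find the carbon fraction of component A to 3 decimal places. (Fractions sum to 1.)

0.353

Let f_A and f_B be the unknown fractions; fractions sum to 1 so f_A + f_B = 0.604.
Mass balance: Σ fᵢ·δᵢ = δ_bulk ⇒ f_A·(-59.8) + f_B·(-33.2) = -44.4 − (-14.946) = -29.454
Substitute f_B = 0.604 − f_A:
f_A·(-59.8 − -33.2) = -29.454 − 0.604×(-33.2) = -9.401
f_A = -9.401 / -26.6 = 0.3534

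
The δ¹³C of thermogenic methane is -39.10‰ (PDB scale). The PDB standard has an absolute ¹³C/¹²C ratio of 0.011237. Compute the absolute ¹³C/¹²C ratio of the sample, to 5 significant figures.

0.010798

R_sample = R_standard × (δ¹³C/1000 + 1)
R_sample = 0.011237 × (-39.10/1000 + 1) = 0.011237 × 0.960900
R_sample = 0.0107976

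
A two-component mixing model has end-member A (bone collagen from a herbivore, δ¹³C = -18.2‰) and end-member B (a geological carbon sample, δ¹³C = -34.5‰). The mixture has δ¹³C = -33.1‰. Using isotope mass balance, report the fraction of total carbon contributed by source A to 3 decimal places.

δ_mix = f_A·δ_A + (1 − f_A)·δ_B  ⇒  f_A = (δ_mix − δ_B)/(δ_A − δ_B)
f_A = (-33.1 − (-34.5)) / (-18.2 − (-34.5))
f_A = 1.4 / 16.3 = 0.0859

0.086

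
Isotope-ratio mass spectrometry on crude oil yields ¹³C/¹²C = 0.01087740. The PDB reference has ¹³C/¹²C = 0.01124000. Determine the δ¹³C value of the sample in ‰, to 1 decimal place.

δ¹³C = (R_sample / R_standard − 1) × 1000
R_sample / R_standard = 0.01087740 / 0.01124000 = 0.967740
δ¹³C = (0.967740 − 1) × 1000 = -32.26‰

-32.3‰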